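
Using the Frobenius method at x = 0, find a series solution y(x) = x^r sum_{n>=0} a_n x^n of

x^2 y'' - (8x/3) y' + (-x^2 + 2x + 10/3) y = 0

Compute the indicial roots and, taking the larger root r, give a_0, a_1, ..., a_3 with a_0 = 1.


Write in Frobenius form y'' + (p(x)/x) y' + (q(x)/x^2) y = 0:
  p(x) = -8/3,  q(x) = -x^2 + 2x + 10/3.
Indicial equation: r(r-1) + (-8/3) r + (10/3) = 0 -> roots r_1 = 2, r_2 = 5/3.
Take r = r_1 = 2. Let y(x) = x^r sum_{n>=0} a_n x^n with a_0 = 1.
Substitute y = x^r sum a_n x^n and match x^{r+n}. The recurrence is
  D(n) a_n + 2 a_{n-1} - 1 a_{n-2} = 0,  where D(n) = (r+n)(r+n-1) + (-8/3)(r+n) + (10/3).
  a_n = [-2 a_{n-1} + 1 a_{n-2}] / D(n).
Since the indicial polynomial factors as (r - r_1)(r - r_2), D(n) = (r_1 + n - r_1)(r_1 + n - r_2) = n(n + 1/3).
Evaluating step by step (a_0 = 1):
  n = 1: D(1) = 1(1 + 1/3) = 4/3; numerator = -2(1) = -2; a_1 = (-2)/(4/3) = -3/2
  n = 2: D(2) = 2(2 + 1/3) = 14/3; numerator = -2(-3/2) + 1(1) = 4; a_2 = (4)/(14/3) = 6/7
  n = 3: D(3) = 3(3 + 1/3) = 10; numerator = -2(6/7) + 1(-3/2) = -45/14; a_3 = (-45/14)/(10) = -9/28

r = 2; a_0 = 1; a_1 = -3/2; a_2 = 6/7; a_3 = -9/28


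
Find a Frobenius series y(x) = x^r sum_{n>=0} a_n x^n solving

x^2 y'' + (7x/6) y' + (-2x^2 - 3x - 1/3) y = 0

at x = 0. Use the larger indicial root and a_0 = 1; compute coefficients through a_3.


Write in Frobenius form y'' + (p(x)/x) y' + (q(x)/x^2) y = 0:
  p(x) = 7/6,  q(x) = -2x^2 - 3x - 1/3.
Indicial equation: r(r-1) + (7/6) r + (-1/3) = 0 -> roots r_1 = 1/2, r_2 = -2/3.
Take r = r_1 = 1/2. Let y(x) = x^r sum_{n>=0} a_n x^n with a_0 = 1.
Substitute y = x^r sum a_n x^n and match x^{r+n}. The recurrence is
  D(n) a_n - 3 a_{n-1} - 2 a_{n-2} = 0,  where D(n) = (r+n)(r+n-1) + (7/6)(r+n) + (-1/3).
  a_n = [3 a_{n-1} + 2 a_{n-2}] / D(n).
Since the indicial polynomial factors as (r - r_1)(r - r_2), D(n) = (r_1 + n - r_1)(r_1 + n - r_2) = n(n + 7/6).
Evaluating step by step (a_0 = 1):
  n = 1: D(1) = 1(1 + 7/6) = 13/6; numerator = 3(1) = 3; a_1 = (3)/(13/6) = 18/13
  n = 2: D(2) = 2(2 + 7/6) = 19/3; numerator = 3(18/13) + 2(1) = 80/13; a_2 = (80/13)/(19/3) = 240/247
  n = 3: D(3) = 3(3 + 7/6) = 25/2; numerator = 3(240/247) + 2(18/13) = 108/19; a_3 = (108/19)/(25/2) = 216/475

r = 1/2; a_0 = 1; a_1 = 18/13; a_2 = 240/247; a_3 = 216/475


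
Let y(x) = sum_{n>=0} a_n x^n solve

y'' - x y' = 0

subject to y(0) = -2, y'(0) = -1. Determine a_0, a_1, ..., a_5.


Ansatz: y(x) = sum_{n>=0} a_n x^n, so y'(x) = sum_{n>=1} n a_n x^(n-1) and y''(x) = sum_{n>=2} n(n-1) a_n x^(n-2).
Substitute into P(x) y'' + Q(x) y' + R(x) y = 0 with P(x) = 1, Q(x) = -x, R(x) = 0, and match powers of x.
Initial conditions: a_0 = -2, a_1 = -1.
Setting the coefficient of each power of x to zero and solving order by order (substituting the coefficients already found):
  x^0: 2 a_2 = 0  ->  a_2 = 0
  x^1: 6 a_3 - a_1 = 0  ->  6 a_3 = a_1 = -1  ->  a_3 = -1/6
  x^2: 12 a_4 - 2 a_2 = 0  ->  12 a_4 = 2 a_2 = 0  ->  a_4 = 0
  x^3: 20 a_5 - 3 a_3 = 0  ->  20 a_5 = 3 a_3 = -1/2  ->  a_5 = -1/40
Truncated series: y(x) = -2 - x - (1/6) x^3 - (1/40) x^5 + O(x^6).

a_0 = -2; a_1 = -1; a_2 = 0; a_3 = -1/6; a_4 = 0; a_5 = -1/40


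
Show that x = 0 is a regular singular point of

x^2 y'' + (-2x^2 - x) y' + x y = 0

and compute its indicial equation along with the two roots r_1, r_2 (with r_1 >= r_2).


Divide by x^2 to reach normal form y'' + P_1(x) y' + P_2(x) y = 0 with P_1(x) = -2 - 1/x and P_2(x) = 1/x.
x = 0 is a singular point because the y'-coefficient -2 - 1/x has a pole at x = 0 and the y-coefficient 1/x has a pole at x = 0.
It is a regular singular point because x P_1(x) = p(x) = -2x - 1 and x^2 P_2(x) = q(x) = x are polynomials, hence analytic at x = 0.
p(0) = -1,  q(0) = 0.
Indicial equation: r(r-1) + p(0) r + q(0) = 0, i.e. r^2 + (p(0) - 1) r + q(0) = 0, i.e. r^2 - 2 r = 0.
Discriminant: (-2)^2 - 4(0) = 4, so r = (2 ± 2)/2.
Solving: r_1 = 2, r_2 = 0.

indicial: r^2 - 2 r = 0; roots r_1 = 2, r_2 = 0


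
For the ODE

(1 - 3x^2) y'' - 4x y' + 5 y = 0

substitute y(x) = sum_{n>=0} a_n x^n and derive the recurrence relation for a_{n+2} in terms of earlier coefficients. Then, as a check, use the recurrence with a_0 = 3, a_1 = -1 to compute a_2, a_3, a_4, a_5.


Substitute y = sum_n a_n x^n.
(1 - 3 x^2) y'' contributes (n+2)(n+1) a_{n+2} - 3 n(n-1) a_n at x^n.
-4 x y'(x) contributes -4 n a_n at x^n.
5 y(x) contributes 5 a_n at x^n.
Matching x^n: (n+2)(n+1) a_{n+2} + (-3 n(n-1) - 4 n + 5) a_n = 0.
Thus a_{n+2} = (3 n(n-1) + 4 n - 5) / ((n+1)(n+2)) * a_n.

Check with a_0 = 3, a_1 = -1 (apply the recurrence for n = 0, 1, 2, 3): a_0 = 3, a_1 = -1, a_2 = -15/2, a_3 = 1/6, a_4 = -45/8, a_5 = 5/24.

a_(n+2) = (3 n(n-1) + 4 n - 5) / ((n+1)(n+2)) * a_n; check: a_0 = 3, a_1 = -1, a_2 = -15/2, a_3 = 1/6, a_4 = -45/8, a_5 = 5/24


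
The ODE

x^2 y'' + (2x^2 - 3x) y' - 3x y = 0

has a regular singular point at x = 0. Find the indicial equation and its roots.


Divide by x^2 to reach normal form y'' + P_1(x) y' + P_2(x) y = 0 with P_1(x) = 2 - 3/x and P_2(x) = -3/x.
x = 0 is a singular point because the y'-coefficient 2 - 3/x has a pole at x = 0 and the y-coefficient -3/x has a pole at x = 0.
It is a regular singular point because x P_1(x) = p(x) = 2x - 3 and x^2 P_2(x) = q(x) = -3x are polynomials, hence analytic at x = 0.
p(0) = -3,  q(0) = 0.
Indicial equation: r(r-1) + p(0) r + q(0) = 0, i.e. r^2 + (p(0) - 1) r + q(0) = 0, i.e. r^2 - 4 r = 0.
Discriminant: (-4)^2 - 4(0) = 16, so r = (4 ± 4)/2.
Solving: r_1 = 4, r_2 = 0.

indicial: r^2 - 4 r = 0; roots r_1 = 4, r_2 = 0


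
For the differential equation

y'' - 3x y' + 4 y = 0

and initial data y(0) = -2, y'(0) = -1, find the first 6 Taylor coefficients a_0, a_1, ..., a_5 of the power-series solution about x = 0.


Ansatz: y(x) = sum_{n>=0} a_n x^n, so y'(x) = sum_{n>=1} n a_n x^(n-1) and y''(x) = sum_{n>=2} n(n-1) a_n x^(n-2).
Substitute into P(x) y'' + Q(x) y' + R(x) y = 0 with P(x) = 1, Q(x) = -3x, R(x) = 4, and match powers of x.
Initial conditions: a_0 = -2, a_1 = -1.
Setting the coefficient of each power of x to zero and solving order by order (substituting the coefficients already found):
  x^0: 2 a_2 + 4 a_0 = 0  ->  2 a_2 = -4 a_0 = 8  ->  a_2 = 4
  x^1: 6 a_3 + a_1 = 0  ->  6 a_3 = -a_1 = 1  ->  a_3 = 1/6
  x^2: 12 a_4 - 2 a_2 = 0  ->  12 a_4 = 2 a_2 = 8  ->  a_4 = 2/3
  x^3: 20 a_5 - 5 a_3 = 0  ->  20 a_5 = 5 a_3 = 5/6  ->  a_5 = 1/24
Truncated series: y(x) = -2 - x + 4 x^2 + (1/6) x^3 + (2/3) x^4 + (1/24) x^5 + O(x^6).

a_0 = -2; a_1 = -1; a_2 = 4; a_3 = 1/6; a_4 = 2/3; a_5 = 1/24


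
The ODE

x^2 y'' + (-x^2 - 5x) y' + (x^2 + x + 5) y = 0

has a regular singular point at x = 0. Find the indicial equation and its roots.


Divide by x^2 to reach normal form y'' + P_1(x) y' + P_2(x) y = 0 with P_1(x) = -1 - 5/x and P_2(x) = 1 + 1/x + 5/x^2.
x = 0 is a singular point because the y'-coefficient -1 - 5/x has a pole at x = 0 and the y-coefficient 1 + 1/x + 5/x^2 has a pole at x = 0.
It is a regular singular point because x P_1(x) = p(x) = -x - 5 and x^2 P_2(x) = q(x) = x^2 + x + 5 are polynomials, hence analytic at x = 0.
p(0) = -5,  q(0) = 5.
Indicial equation: r(r-1) + p(0) r + q(0) = 0, i.e. r^2 + (p(0) - 1) r + q(0) = 0, i.e. r^2 - 6 r + 5 = 0.
Discriminant: (-6)^2 - 4(5) = 16, so r = (6 ± 4)/2.
Solving: r_1 = 5, r_2 = 1.

indicial: r^2 - 6 r + 5 = 0; roots r_1 = 5, r_2 = 1


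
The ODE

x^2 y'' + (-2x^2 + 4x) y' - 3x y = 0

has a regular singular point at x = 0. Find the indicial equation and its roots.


Divide by x^2 to reach normal form y'' + P_1(x) y' + P_2(x) y = 0 with P_1(x) = -2 + 4/x and P_2(x) = -3/x.
x = 0 is a singular point because the y'-coefficient -2 + 4/x has a pole at x = 0 and the y-coefficient -3/x has a pole at x = 0.
It is a regular singular point because x P_1(x) = p(x) = 4 - 2x and x^2 P_2(x) = q(x) = -3x are polynomials, hence analytic at x = 0.
p(0) = 4,  q(0) = 0.
Indicial equation: r(r-1) + p(0) r + q(0) = 0, i.e. r^2 + (p(0) - 1) r + q(0) = 0, i.e. r^2 + 3 r = 0.
Discriminant: (3)^2 - 4(0) = 9, so r = (-3 ± 3)/2.
Solving: r_1 = 0, r_2 = -3.

indicial: r^2 + 3 r = 0; roots r_1 = 0, r_2 = -3


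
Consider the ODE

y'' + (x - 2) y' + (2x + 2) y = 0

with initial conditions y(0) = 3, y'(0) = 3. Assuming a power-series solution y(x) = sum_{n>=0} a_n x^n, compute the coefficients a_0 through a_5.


Ansatz: y(x) = sum_{n>=0} a_n x^n, so y'(x) = sum_{n>=1} n a_n x^(n-1) and y''(x) = sum_{n>=2} n(n-1) a_n x^(n-2).
Substitute into P(x) y'' + Q(x) y' + R(x) y = 0 with P(x) = 1, Q(x) = x - 2, R(x) = 2x + 2, and match powers of x.
Initial conditions: a_0 = 3, a_1 = 3.
Setting the coefficient of each power of x to zero and solving order by order (substituting the coefficients already found):
  x^0: 2 a_2 - 2 a_1 + 2 a_0 = 0  ->  2 a_2 = 2 a_1 - 2 a_0 = 0  ->  a_2 = 0
  x^1: 6 a_3 - 4 a_2 + 3 a_1 + 2 a_0 = 0  ->  6 a_3 = 4 a_2 - 3 a_1 - 2 a_0 = -15  ->  a_3 = -5/2
  x^2: 12 a_4 - 6 a_3 + 4 a_2 + 2 a_1 = 0  ->  12 a_4 = 6 a_3 - 4 a_2 - 2 a_1 = -21  ->  a_4 = -7/4
  x^3: 20 a_5 - 8 a_4 + 5 a_3 + 2 a_2 = 0  ->  20 a_5 = 8 a_4 - 5 a_3 - 2 a_2 = -3/2  ->  a_5 = -3/40
Truncated series: y(x) = 3 + 3 x - (5/2) x^3 - (7/4) x^4 - (3/40) x^5 + O(x^6).

a_0 = 3; a_1 = 3; a_2 = 0; a_3 = -5/2; a_4 = -7/4; a_5 = -3/40


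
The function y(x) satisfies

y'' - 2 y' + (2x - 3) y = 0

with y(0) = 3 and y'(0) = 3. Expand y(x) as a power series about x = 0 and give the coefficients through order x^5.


Ansatz: y(x) = sum_{n>=0} a_n x^n, so y'(x) = sum_{n>=1} n a_n x^(n-1) and y''(x) = sum_{n>=2} n(n-1) a_n x^(n-2).
Substitute into P(x) y'' + Q(x) y' + R(x) y = 0 with P(x) = 1, Q(x) = -2, R(x) = 2x - 3, and match powers of x.
Initial conditions: a_0 = 3, a_1 = 3.
Setting the coefficient of each power of x to zero and solving order by order (substituting the coefficients already found):
  x^0: 2 a_2 - 2 a_1 - 3 a_0 = 0  ->  2 a_2 = 2 a_1 + 3 a_0 = 15  ->  a_2 = 15/2
  x^1: 6 a_3 - 4 a_2 - 3 a_1 + 2 a_0 = 0  ->  6 a_3 = 4 a_2 + 3 a_1 - 2 a_0 = 33  ->  a_3 = 11/2
  x^2: 12 a_4 - 6 a_3 - 3 a_2 + 2 a_1 = 0  ->  12 a_4 = 6 a_3 + 3 a_2 - 2 a_1 = 99/2  ->  a_4 = 33/8
  x^3: 20 a_5 - 8 a_4 - 3 a_3 + 2 a_2 = 0  ->  20 a_5 = 8 a_4 + 3 a_3 - 2 a_2 = 69/2  ->  a_5 = 69/40
Truncated series: y(x) = 3 + 3 x + (15/2) x^2 + (11/2) x^3 + (33/8) x^4 + (69/40) x^5 + O(x^6).

a_0 = 3; a_1 = 3; a_2 = 15/2; a_3 = 11/2; a_4 = 33/8; a_5 = 69/40


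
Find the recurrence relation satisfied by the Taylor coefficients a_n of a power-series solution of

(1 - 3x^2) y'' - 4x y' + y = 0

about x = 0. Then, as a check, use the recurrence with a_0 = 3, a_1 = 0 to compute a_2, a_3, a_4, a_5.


Substitute y = sum_n a_n x^n.
(1 - 3 x^2) y'' contributes (n+2)(n+1) a_{n+2} - 3 n(n-1) a_n at x^n.
-4 x y'(x) contributes -4 n a_n at x^n.
y(x) contributes 1 a_n at x^n.
Matching x^n: (n+2)(n+1) a_{n+2} + (-3 n(n-1) - 4 n + 1) a_n = 0.
Thus a_{n+2} = (3 n(n-1) + 4 n - 1) / ((n+1)(n+2)) * a_n.

Check with a_0 = 3, a_1 = 0 (apply the recurrence for n = 0, 1, 2, 3): a_0 = 3, a_1 = 0, a_2 = -3/2, a_3 = 0, a_4 = -13/8, a_5 = 0.

a_(n+2) = (3 n(n-1) + 4 n - 1) / ((n+1)(n+2)) * a_n; check: a_0 = 3, a_1 = 0, a_2 = -3/2, a_3 = 0, a_4 = -13/8, a_5 = 0


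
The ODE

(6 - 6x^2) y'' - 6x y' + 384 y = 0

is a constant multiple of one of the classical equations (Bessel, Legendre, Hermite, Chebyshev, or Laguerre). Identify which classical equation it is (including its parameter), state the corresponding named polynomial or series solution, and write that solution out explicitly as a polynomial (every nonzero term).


All three coefficients share the factor 6; dividing through by 6 gives  (1 - x^2) y'' - x y' + 64 y = 0.
This matches the Chebyshev equation (1 - x^2) y'' - x y' + n^2 y = 0 (note the -x y' term, not -2x y') with n^2 = 64, so n = 8; the polynomial solution is T_8(x).
With y = sum_k a_k x^k, matching x^k gives (k+2)(k+1) a_{k+2} = (k^2 - n^2) a_k = (k - 8)(k + 8) a_k. The right side vanishes at k = 8, so the series with the parity of 8 terminates at degree 8.
Standard normalization: leading coefficient of T_n is 2^(n-1), so a_8 = 2^7 = 128. Work downward with a_k = (k+1)(k+2) a_{k+2} / ((k - 8)(k + 8)):
  a_6 = (7)(8)(128) / ((6 - 8)(6 + 8)) = 7168/(-28) = -256
  a_4 = (5)(6)(-256) / ((4 - 8)(4 + 8)) = -7680/(-48) = 160
  a_2 = (3)(4)(160) / ((2 - 8)(2 + 8)) = 1920/(-60) = -32
  a_0 = (1)(2)(-32) / ((0 - 8)(0 + 8)) = -64/(-64) = 1
Hence T_8(x) = 128 x^8 - 256 x^6 + 160 x^4 - 32 x^2 + 1.

T_8(x); series = 128 x^8 - 256 x^6 + 160 x^4 - 32 x^2 + 1


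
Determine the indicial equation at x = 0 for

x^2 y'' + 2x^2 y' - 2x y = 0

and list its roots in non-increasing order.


Divide by x^2 to reach normal form y'' + P_1(x) y' + P_2(x) y = 0 with P_1(x) = 2 and P_2(x) = -2/x.
x = 0 is a singular point because the y-coefficient -2/x has a pole at x = 0.
It is a regular singular point because x P_1(x) = p(x) = 2x and x^2 P_2(x) = q(x) = -2x are polynomials, hence analytic at x = 0.
p(0) = 0,  q(0) = 0.
Indicial equation: r(r-1) + p(0) r + q(0) = 0, i.e. r^2 + (p(0) - 1) r + q(0) = 0, i.e. r^2 - 1 r = 0.
Discriminant: (-1)^2 - 4(0) = 1, so r = (1 ± 1)/2.
Solving: r_1 = 1, r_2 = 0.

indicial: r^2 - 1 r = 0; roots r_1 = 1, r_2 = 0


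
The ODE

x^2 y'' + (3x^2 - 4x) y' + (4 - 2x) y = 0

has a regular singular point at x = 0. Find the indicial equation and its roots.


Divide by x^2 to reach normal form y'' + P_1(x) y' + P_2(x) y = 0 with P_1(x) = 3 - 4/x and P_2(x) = -2/x + 4/x^2.
x = 0 is a singular point because the y'-coefficient 3 - 4/x has a pole at x = 0 and the y-coefficient -2/x + 4/x^2 has a pole at x = 0.
It is a regular singular point because x P_1(x) = p(x) = 3x - 4 and x^2 P_2(x) = q(x) = 4 - 2x are polynomials, hence analytic at x = 0.
p(0) = -4,  q(0) = 4.
Indicial equation: r(r-1) + p(0) r + q(0) = 0, i.e. r^2 + (p(0) - 1) r + q(0) = 0, i.e. r^2 - 5 r + 4 = 0.
Discriminant: (-5)^2 - 4(4) = 9, so r = (5 ± 3)/2.
Solving: r_1 = 4, r_2 = 1.

indicial: r^2 - 5 r + 4 = 0; roots r_1 = 4, r_2 = 1


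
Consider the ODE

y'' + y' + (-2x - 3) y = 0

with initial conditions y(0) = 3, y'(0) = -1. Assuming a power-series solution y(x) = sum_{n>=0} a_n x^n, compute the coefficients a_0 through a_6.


Ansatz: y(x) = sum_{n>=0} a_n x^n, so y'(x) = sum_{n>=1} n a_n x^(n-1) and y''(x) = sum_{n>=2} n(n-1) a_n x^(n-2).
Substitute into P(x) y'' + Q(x) y' + R(x) y = 0 with P(x) = 1, Q(x) = 1, R(x) = -2x - 3, and match powers of x.
Initial conditions: a_0 = 3, a_1 = -1.
Setting the coefficient of each power of x to zero and solving order by order (substituting the coefficients already found):
  x^0: 2 a_2 + a_1 - 3 a_0 = 0  ->  2 a_2 = -a_1 + 3 a_0 = 10  ->  a_2 = 5
  x^1: 6 a_3 + 2 a_2 - 3 a_1 - 2 a_0 = 0  ->  6 a_3 = -2 a_2 + 3 a_1 + 2 a_0 = -7  ->  a_3 = -7/6
  x^2: 12 a_4 + 3 a_3 - 3 a_2 - 2 a_1 = 0  ->  12 a_4 = -3 a_3 + 3 a_2 + 2 a_1 = 33/2  ->  a_4 = 11/8
  x^3: 20 a_5 + 4 a_4 - 3 a_3 - 2 a_2 = 0  ->  20 a_5 = -4 a_4 + 3 a_3 + 2 a_2 = 1  ->  a_5 = 1/20
  x^4: 30 a_6 + 5 a_5 - 3 a_4 - 2 a_3 = 0  ->  30 a_6 = -5 a_5 + 3 a_4 + 2 a_3 = 37/24  ->  a_6 = 37/720
Truncated series: y(x) = 3 - x + 5 x^2 - (7/6) x^3 + (11/8) x^4 + (1/20) x^5 + (37/720) x^6 + O(x^7).

a_0 = 3; a_1 = -1; a_2 = 5; a_3 = -7/6; a_4 = 11/8; a_5 = 1/20; a_6 = 37/720


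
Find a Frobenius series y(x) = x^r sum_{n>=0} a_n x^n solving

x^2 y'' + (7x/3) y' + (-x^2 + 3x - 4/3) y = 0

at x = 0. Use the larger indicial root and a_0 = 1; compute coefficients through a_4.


Write in Frobenius form y'' + (p(x)/x) y' + (q(x)/x^2) y = 0:
  p(x) = 7/3,  q(x) = -x^2 + 3x - 4/3.
Indicial equation: r(r-1) + (7/3) r + (-4/3) = 0 -> roots r_1 = 2/3, r_2 = -2.
Take r = r_1 = 2/3. Let y(x) = x^r sum_{n>=0} a_n x^n with a_0 = 1.
Substitute y = x^r sum a_n x^n and match x^{r+n}. The recurrence is
  D(n) a_n + 3 a_{n-1} - 1 a_{n-2} = 0,  where D(n) = (r+n)(r+n-1) + (7/3)(r+n) + (-4/3).
  a_n = [-3 a_{n-1} + 1 a_{n-2}] / D(n).
Since the indicial polynomial factors as (r - r_1)(r - r_2), D(n) = (r_1 + n - r_1)(r_1 + n - r_2) = n(n + 8/3).
Evaluating step by step (a_0 = 1):
  n = 1: D(1) = 1(1 + 8/3) = 11/3; numerator = -3(1) = -3; a_1 = (-3)/(11/3) = -9/11
  n = 2: D(2) = 2(2 + 8/3) = 28/3; numerator = -3(-9/11) + 1(1) = 38/11; a_2 = (38/11)/(28/3) = 57/154
  n = 3: D(3) = 3(3 + 8/3) = 17; numerator = -3(57/154) + 1(-9/11) = -27/14; a_3 = (-27/14)/(17) = -27/238
  n = 4: D(4) = 4(4 + 8/3) = 80/3; numerator = -3(-27/238) + 1(57/154) = 930/1309; a_4 = (930/1309)/(80/3) = 279/10472

r = 2/3; a_0 = 1; a_1 = -9/11; a_2 = 57/154; a_3 = -27/238; a_4 = 279/10472


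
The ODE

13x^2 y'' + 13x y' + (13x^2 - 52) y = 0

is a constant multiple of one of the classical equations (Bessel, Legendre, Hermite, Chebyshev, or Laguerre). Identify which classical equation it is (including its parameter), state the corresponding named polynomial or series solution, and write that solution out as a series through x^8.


All three coefficients share the factor 13; dividing through by 13 gives  x^2 y'' + x y' + (x^2 - 4) y = 0.
This matches the Bessel equation x^2 y'' + x y' + (x^2 - nu^2) y = 0 with nu^2 = 4, so nu = 2; the solution bounded at x = 0 is J_2(x).
Frobenius at x = 0: indicial roots ±nu; for r = nu the recurrence k(k + 2nu) c_k = -c_{k-2} gives the standard series J_nu(x) = sum_{k>=0} (-1)^k / (k! (k+nu)!) (x/2)^(2k+nu). Evaluate the first 4 terms:
  k = 0: (-1)^0 / (0! * 2! * 2^2) x^2 = 1/(1*2*4) x^2 = (1/8) x^2
  k = 1: (-1)^1 / (1! * 3! * 2^4) x^4 = -1/(1*6*16) x^4 = (-1/96) x^4
  k = 2: (-1)^2 / (2! * 4! * 2^6) x^6 = 1/(2*24*64) x^6 = (1/3072) x^6
  k = 3: (-1)^3 / (3! * 5! * 2^8) x^8 = -1/(6*120*256) x^8 = (-1/184320) x^8
Hence J_2(x) = -x^8/184320 + x^6/3072 - x^4/96 + x^2/8 + ....

J_2(x); series = -x^8/184320 + x^6/3072 - x^4/96 + x^2/8


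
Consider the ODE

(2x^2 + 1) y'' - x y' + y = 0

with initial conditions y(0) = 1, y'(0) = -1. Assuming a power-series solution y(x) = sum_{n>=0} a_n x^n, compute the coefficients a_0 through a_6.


Ansatz: y(x) = sum_{n>=0} a_n x^n, so y'(x) = sum_{n>=1} n a_n x^(n-1) and y''(x) = sum_{n>=2} n(n-1) a_n x^(n-2).
Substitute into P(x) y'' + Q(x) y' + R(x) y = 0 with P(x) = 2x^2 + 1, Q(x) = -x, R(x) = 1, and match powers of x.
Initial conditions: a_0 = 1, a_1 = -1.
Setting the coefficient of each power of x to zero and solving order by order (substituting the coefficients already found):
  x^0: 2 a_2 + a_0 = 0  ->  2 a_2 = -a_0 = -1  ->  a_2 = -1/2
  x^1: 6 a_3 = 0  ->  a_3 = 0
  x^2: 12 a_4 + 3 a_2 = 0  ->  12 a_4 = -3 a_2 = 3/2  ->  a_4 = 1/8
  x^3: 20 a_5 + 10 a_3 = 0  ->  20 a_5 = -10 a_3 = 0  ->  a_5 = 0
  x^4: 30 a_6 + 21 a_4 = 0  ->  30 a_6 = -21 a_4 = -21/8  ->  a_6 = -7/80
Truncated series: y(x) = 1 - x - (1/2) x^2 + (1/8) x^4 - (7/80) x^6 + O(x^7).

a_0 = 1; a_1 = -1; a_2 = -1/2; a_3 = 0; a_4 = 1/8; a_5 = 0; a_6 = -7/80


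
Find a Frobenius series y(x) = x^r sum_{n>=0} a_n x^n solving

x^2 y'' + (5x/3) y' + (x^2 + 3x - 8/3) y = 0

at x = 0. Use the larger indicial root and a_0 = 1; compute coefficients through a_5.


Write in Frobenius form y'' + (p(x)/x) y' + (q(x)/x^2) y = 0:
  p(x) = 5/3,  q(x) = x^2 + 3x - 8/3.
Indicial equation: r(r-1) + (5/3) r + (-8/3) = 0 -> roots r_1 = 4/3, r_2 = -2.
Take r = r_1 = 4/3. Let y(x) = x^r sum_{n>=0} a_n x^n with a_0 = 1.
Substitute y = x^r sum a_n x^n and match x^{r+n}. The recurrence is
  D(n) a_n + 3 a_{n-1} + 1 a_{n-2} = 0,  where D(n) = (r+n)(r+n-1) + (5/3)(r+n) + (-8/3).
  a_n = [-3 a_{n-1} - 1 a_{n-2}] / D(n).
Since the indicial polynomial factors as (r - r_1)(r - r_2), D(n) = (r_1 + n - r_1)(r_1 + n - r_2) = n(n + 10/3).
Evaluating step by step (a_0 = 1):
  n = 1: D(1) = 1(1 + 10/3) = 13/3; numerator = -3(1) = -3; a_1 = (-3)/(13/3) = -9/13
  n = 2: D(2) = 2(2 + 10/3) = 32/3; numerator = -3(-9/13) - 1(1) = 14/13; a_2 = (14/13)/(32/3) = 21/208
  n = 3: D(3) = 3(3 + 10/3) = 19; numerator = -3(21/208) - 1(-9/13) = 81/208; a_3 = (81/208)/(19) = 81/3952
  n = 4: D(4) = 4(4 + 10/3) = 88/3; numerator = -3(81/3952) - 1(21/208) = -321/1976; a_4 = (-321/1976)/(88/3) = -963/173888
  n = 5: D(5) = 5(5 + 10/3) = 125/3; numerator = -3(-963/173888) - 1(81/3952) = -675/173888; a_5 = (-675/173888)/(125/3) = -81/869440

r = 4/3; a_0 = 1; a_1 = -9/13; a_2 = 21/208; a_3 = 81/3952; a_4 = -963/173888; a_5 = -81/869440


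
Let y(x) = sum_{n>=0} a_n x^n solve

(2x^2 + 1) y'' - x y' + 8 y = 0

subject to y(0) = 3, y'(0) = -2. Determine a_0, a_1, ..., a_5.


Ansatz: y(x) = sum_{n>=0} a_n x^n, so y'(x) = sum_{n>=1} n a_n x^(n-1) and y''(x) = sum_{n>=2} n(n-1) a_n x^(n-2).
Substitute into P(x) y'' + Q(x) y' + R(x) y = 0 with P(x) = 2x^2 + 1, Q(x) = -x, R(x) = 8, and match powers of x.
Initial conditions: a_0 = 3, a_1 = -2.
Setting the coefficient of each power of x to zero and solving order by order (substituting the coefficients already found):
  x^0: 2 a_2 + 8 a_0 = 0  ->  2 a_2 = -8 a_0 = -24  ->  a_2 = -12
  x^1: 6 a_3 + 7 a_1 = 0  ->  6 a_3 = -7 a_1 = 14  ->  a_3 = 7/3
  x^2: 12 a_4 + 10 a_2 = 0  ->  12 a_4 = -10 a_2 = 120  ->  a_4 = 10
  x^3: 20 a_5 + 17 a_3 = 0  ->  20 a_5 = -17 a_3 = -119/3  ->  a_5 = -119/60
Truncated series: y(x) = 3 - 2 x - 12 x^2 + (7/3) x^3 + 10 x^4 - (119/60) x^5 + O(x^6).

a_0 = 3; a_1 = -2; a_2 = -12; a_3 = 7/3; a_4 = 10; a_5 = -119/60


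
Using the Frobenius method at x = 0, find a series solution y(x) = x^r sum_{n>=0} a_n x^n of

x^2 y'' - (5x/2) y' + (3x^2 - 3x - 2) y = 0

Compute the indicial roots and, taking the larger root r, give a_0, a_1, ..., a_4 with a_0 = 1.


Write in Frobenius form y'' + (p(x)/x) y' + (q(x)/x^2) y = 0:
  p(x) = -5/2,  q(x) = 3x^2 - 3x - 2.
Indicial equation: r(r-1) + (-5/2) r + (-2) = 0 -> roots r_1 = 4, r_2 = -1/2.
Take r = r_1 = 4. Let y(x) = x^r sum_{n>=0} a_n x^n with a_0 = 1.
Substitute y = x^r sum a_n x^n and match x^{r+n}. The recurrence is
  D(n) a_n - 3 a_{n-1} + 3 a_{n-2} = 0,  where D(n) = (r+n)(r+n-1) + (-5/2)(r+n) + (-2).
  a_n = [3 a_{n-1} - 3 a_{n-2}] / D(n).
Since the indicial polynomial factors as (r - r_1)(r - r_2), D(n) = (r_1 + n - r_1)(r_1 + n - r_2) = n(n + 9/2).
Evaluating step by step (a_0 = 1):
  n = 1: D(1) = 1(1 + 9/2) = 11/2; numerator = 3(1) = 3; a_1 = (3)/(11/2) = 6/11
  n = 2: D(2) = 2(2 + 9/2) = 13; numerator = 3(6/11) - 3(1) = -15/11; a_2 = (-15/11)/(13) = -15/143
  n = 3: D(3) = 3(3 + 9/2) = 45/2; numerator = 3(-15/143) - 3(6/11) = -279/143; a_3 = (-279/143)/(45/2) = -62/715
  n = 4: D(4) = 4(4 + 9/2) = 34; numerator = 3(-62/715) - 3(-15/143) = 3/55; a_4 = (3/55)/(34) = 3/1870

r = 4; a_0 = 1; a_1 = 6/11; a_2 = -15/143; a_3 = -62/715; a_4 = 3/1870


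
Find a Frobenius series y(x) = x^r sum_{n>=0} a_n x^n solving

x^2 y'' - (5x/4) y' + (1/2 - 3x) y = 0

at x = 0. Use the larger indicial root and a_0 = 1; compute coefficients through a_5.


Write in Frobenius form y'' + (p(x)/x) y' + (q(x)/x^2) y = 0:
  p(x) = -5/4,  q(x) = 1/2 - 3x.
Indicial equation: r(r-1) + (-5/4) r + (1/2) = 0 -> roots r_1 = 2, r_2 = 1/4.
Take r = r_1 = 2. Let y(x) = x^r sum_{n>=0} a_n x^n with a_0 = 1.
Substitute y = x^r sum a_n x^n and match x^{r+n}. The recurrence is
  D(n) a_n - 3 a_{n-1} = 0,  where D(n) = (r+n)(r+n-1) + (-5/4)(r+n) + (1/2).
  a_n = 3 / D(n) * a_{n-1}.
Since the indicial polynomial factors as (r - r_1)(r - r_2), D(n) = (r_1 + n - r_1)(r_1 + n - r_2) = n(n + 7/4).
Evaluating step by step (a_0 = 1):
  n = 1: D(1) = 1(1 + 7/4) = 11/4; numerator = 3(1) = 3; a_1 = (3)/(11/4) = 12/11
  n = 2: D(2) = 2(2 + 7/4) = 15/2; numerator = 3(12/11) = 36/11; a_2 = (36/11)/(15/2) = 24/55
  n = 3: D(3) = 3(3 + 7/4) = 57/4; numerator = 3(24/55) = 72/55; a_3 = (72/55)/(57/4) = 96/1045
  n = 4: D(4) = 4(4 + 7/4) = 23; numerator = 3(96/1045) = 288/1045; a_4 = (288/1045)/(23) = 288/24035
  n = 5: D(5) = 5(5 + 7/4) = 135/4; numerator = 3(288/24035) = 864/24035; a_5 = (864/24035)/(135/4) = 128/120175

r = 2; a_0 = 1; a_1 = 12/11; a_2 = 24/55; a_3 = 96/1045; a_4 = 288/24035; a_5 = 128/120175


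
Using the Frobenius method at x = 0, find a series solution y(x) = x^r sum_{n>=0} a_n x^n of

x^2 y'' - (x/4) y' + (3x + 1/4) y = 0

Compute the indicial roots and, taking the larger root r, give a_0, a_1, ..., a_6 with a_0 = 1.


Write in Frobenius form y'' + (p(x)/x) y' + (q(x)/x^2) y = 0:
  p(x) = -1/4,  q(x) = 3x + 1/4.
Indicial equation: r(r-1) + (-1/4) r + (1/4) = 0 -> roots r_1 = 1, r_2 = 1/4.
Take r = r_1 = 1. Let y(x) = x^r sum_{n>=0} a_n x^n with a_0 = 1.
Substitute y = x^r sum a_n x^n and match x^{r+n}. The recurrence is
  D(n) a_n + 3 a_{n-1} = 0,  where D(n) = (r+n)(r+n-1) + (-1/4)(r+n) + (1/4).
  a_n = -3 / D(n) * a_{n-1}.
Since the indicial polynomial factors as (r - r_1)(r - r_2), D(n) = (r_1 + n - r_1)(r_1 + n - r_2) = n(n + 3/4).
Evaluating step by step (a_0 = 1):
  n = 1: D(1) = 1(1 + 3/4) = 7/4; numerator = -3(1) = -3; a_1 = (-3)/(7/4) = -12/7
  n = 2: D(2) = 2(2 + 3/4) = 11/2; numerator = -3(-12/7) = 36/7; a_2 = (36/7)/(11/2) = 72/77
  n = 3: D(3) = 3(3 + 3/4) = 45/4; numerator = -3(72/77) = -216/77; a_3 = (-216/77)/(45/4) = -96/385
  n = 4: D(4) = 4(4 + 3/4) = 19; numerator = -3(-96/385) = 288/385; a_4 = (288/385)/(19) = 288/7315
  n = 5: D(5) = 5(5 + 3/4) = 115/4; numerator = -3(288/7315) = -864/7315; a_5 = (-864/7315)/(115/4) = -3456/841225
  n = 6: D(6) = 6(6 + 3/4) = 81/2; numerator = -3(-3456/841225) = 10368/841225; a_6 = (10368/841225)/(81/2) = 256/841225

r = 1; a_0 = 1; a_1 = -12/7; a_2 = 72/77; a_3 = -96/385; a_4 = 288/7315; a_5 = -3456/841225; a_6 = 256/841225


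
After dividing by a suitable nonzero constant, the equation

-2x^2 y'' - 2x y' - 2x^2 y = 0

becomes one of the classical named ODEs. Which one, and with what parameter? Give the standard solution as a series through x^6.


All three coefficients share the factor -2; dividing through by -2 gives  x^2 y'' + x y' + x^2 y = 0.
This matches the Bessel equation x^2 y'' + x y' + (x^2 - nu^2) y = 0 with nu^2 = 0, so nu = 0; the solution bounded at x = 0 is J_0(x).
Frobenius at x = 0: indicial roots ±nu; for r = nu the recurrence k(k + 2nu) c_k = -c_{k-2} gives the standard series J_nu(x) = sum_{k>=0} (-1)^k / (k! (k+nu)!) (x/2)^(2k+nu). Evaluate the first 4 terms:
  k = 0: (-1)^0 / (0! * 0! * 2^0) x^0 = 1/(1*1*1) x^0 = (1) x^0
  k = 1: (-1)^1 / (1! * 1! * 2^2) x^2 = -1/(1*1*4) x^2 = (-1/4) x^2
  k = 2: (-1)^2 / (2! * 2! * 2^4) x^4 = 1/(2*2*16) x^4 = (1/64) x^4
  k = 3: (-1)^3 / (3! * 3! * 2^6) x^6 = -1/(6*6*64) x^6 = (-1/2304) x^6
Hence J_0(x) = -x^6/2304 + x^4/64 - x^2/4 + 1 + ....

J_0(x); series = -x^6/2304 + x^4/64 - x^2/4 + 1


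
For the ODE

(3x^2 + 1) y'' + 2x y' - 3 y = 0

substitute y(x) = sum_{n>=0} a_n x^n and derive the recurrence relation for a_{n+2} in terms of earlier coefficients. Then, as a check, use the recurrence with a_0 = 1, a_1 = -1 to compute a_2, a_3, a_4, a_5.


Substitute y = sum_n a_n x^n.
(1 + 3 x^2) y'' contributes (n+2)(n+1) a_{n+2} + 3 n(n-1) a_n at x^n.
2 x y'(x) contributes 2 n a_n at x^n.
-3 y(x) contributes -3 a_n at x^n.
Matching x^n: (n+2)(n+1) a_{n+2} + (3 n(n-1) + 2 n - 3) a_n = 0.
Thus a_{n+2} = (-3 n(n-1) - 2 n + 3) / ((n+1)(n+2)) * a_n.

Check with a_0 = 1, a_1 = -1 (apply the recurrence for n = 0, 1, 2, 3): a_0 = 1, a_1 = -1, a_2 = 3/2, a_3 = -1/6, a_4 = -7/8, a_5 = 7/40.

a_(n+2) = (-3 n(n-1) - 2 n + 3) / ((n+1)(n+2)) * a_n; check: a_0 = 1, a_1 = -1, a_2 = 3/2, a_3 = -1/6, a_4 = -7/8, a_5 = 7/40


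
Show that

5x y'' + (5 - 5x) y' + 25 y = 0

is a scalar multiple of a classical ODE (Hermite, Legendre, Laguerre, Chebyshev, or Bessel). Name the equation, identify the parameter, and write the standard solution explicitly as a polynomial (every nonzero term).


All three coefficients share the factor 5; dividing through by 5 gives  x y'' + (1 - x) y' + 5 y = 0.
This matches the Laguerre equation x y'' + (1 - x) y' + n y = 0 with n = 5; the polynomial solution is L_5(x).
With y = sum_k a_k x^k, matching x^k gives (k+1)k a_{k+1} + (k+1) a_{k+1} - k a_k + n a_k = 0, i.e. (k+1)^2 a_{k+1} = (k - n) a_k = (k - 5) a_k. The right side vanishes at k = 5, so the series terminates at degree 5.
Standard normalization L_n(0) = 1 gives a_0 = 1. Work upward with a_{k+1} = (k - 5) a_k / (k+1)^2:
  a_1 = (0 - 5)(1) / 1^2 = -5/1 = -5
  a_2 = (1 - 5)(-5) / 2^2 = 20/4 = 5
  a_3 = (2 - 5)(5) / 3^2 = -15/9 = -5/3
  a_4 = (3 - 5)(-5/3) / 4^2 = (10/3)/16 = 5/24
  a_5 = (4 - 5)(5/24) / 5^2 = (-5/24)/25 = -1/120
Hence L_5(x) = -x^5/120 + 5 x^4/24 - 5 x^3/3 + 5 x^2 - 5 x + 1.

L_5(x); series = -x^5/120 + 5 x^4/24 - 5 x^3/3 + 5 x^2 - 5 x + 1


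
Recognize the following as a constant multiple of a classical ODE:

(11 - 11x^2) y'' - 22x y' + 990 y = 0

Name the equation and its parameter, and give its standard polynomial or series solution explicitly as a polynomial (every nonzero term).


All three coefficients share the factor 11; dividing through by 11 gives  (1 - x^2) y'' - 2x y' + 90 y = 0.
This matches the Legendre equation (1 - x^2) y'' - 2x y' + n(n+1) y = 0 (note the -2x y' term) with n(n+1) = 90, so n = 9; the polynomial solution is P_9(x).
With y = sum_k a_k x^k, matching x^k gives (k+2)(k+1) a_{k+2} = [k(k+1) - n(n+1)] a_k = (k - 9)(k + 10) a_k. The right side vanishes at k = 9, so the series with the parity of 9 terminates at degree 9.
Standard normalization (P_n(1) = 1): leading coefficient (2n)!/(2^n (n!)^2) = 6402373705728000/(512*131681894400) = 12155/128, so a_9 = 12155/128. Work downward with a_k = (k+1)(k+2) a_{k+2} / ((k - 9)(k + 10)):
  a_7 = (8)(9)(12155/128) / ((7 - 9)(7 + 10)) = (109395/16)/(-34) = -6435/32
  a_5 = (6)(7)(-6435/32) / ((5 - 9)(5 + 10)) = (-135135/16)/(-60) = 9009/64
  a_3 = (4)(5)(9009/64) / ((3 - 9)(3 + 10)) = (45045/16)/(-78) = -1155/32
  a_1 = (2)(3)(-1155/32) / ((1 - 9)(1 + 10)) = (-3465/16)/(-88) = 315/128
Hence P_9(x) = 12155 x^9/128 - 6435 x^7/32 + 9009 x^5/64 - 1155 x^3/32 + 315 x/128.

P_9(x); series = 12155 x^9/128 - 6435 x^7/32 + 9009 x^5/64 - 1155 x^3/32 + 315 x/128


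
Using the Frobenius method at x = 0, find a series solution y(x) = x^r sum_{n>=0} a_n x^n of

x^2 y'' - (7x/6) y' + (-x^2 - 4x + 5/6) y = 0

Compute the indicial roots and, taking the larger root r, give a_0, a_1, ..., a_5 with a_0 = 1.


Write in Frobenius form y'' + (p(x)/x) y' + (q(x)/x^2) y = 0:
  p(x) = -7/6,  q(x) = -x^2 - 4x + 5/6.
Indicial equation: r(r-1) + (-7/6) r + (5/6) = 0 -> roots r_1 = 5/3, r_2 = 1/2.
Take r = r_1 = 5/3. Let y(x) = x^r sum_{n>=0} a_n x^n with a_0 = 1.
Substitute y = x^r sum a_n x^n and match x^{r+n}. The recurrence is
  D(n) a_n - 4 a_{n-1} - 1 a_{n-2} = 0,  where D(n) = (r+n)(r+n-1) + (-7/6)(r+n) + (5/6).
  a_n = [4 a_{n-1} + 1 a_{n-2}] / D(n).
Since the indicial polynomial factors as (r - r_1)(r - r_2), D(n) = (r_1 + n - r_1)(r_1 + n - r_2) = n(n + 7/6).
Evaluating step by step (a_0 = 1):
  n = 1: D(1) = 1(1 + 7/6) = 13/6; numerator = 4(1) = 4; a_1 = (4)/(13/6) = 24/13
  n = 2: D(2) = 2(2 + 7/6) = 19/3; numerator = 4(24/13) + 1(1) = 109/13; a_2 = (109/13)/(19/3) = 327/247
  n = 3: D(3) = 3(3 + 7/6) = 25/2; numerator = 4(327/247) + 1(24/13) = 1764/247; a_3 = (1764/247)/(25/2) = 3528/6175
  n = 4: D(4) = 4(4 + 7/6) = 62/3; numerator = 4(3528/6175) + 1(327/247) = 1173/325; a_4 = (1173/325)/(62/3) = 3519/20150
  n = 5: D(5) = 5(5 + 7/6) = 185/6; numerator = 4(3519/20150) + 1(3528/6175) = 48618/38285; a_5 = (48618/38285)/(185/6) = 7884/191425

r = 5/3; a_0 = 1; a_1 = 24/13; a_2 = 327/247; a_3 = 3528/6175; a_4 = 3519/20150; a_5 = 7884/191425


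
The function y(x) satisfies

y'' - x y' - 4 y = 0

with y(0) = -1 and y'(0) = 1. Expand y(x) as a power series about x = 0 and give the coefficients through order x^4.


Ansatz: y(x) = sum_{n>=0} a_n x^n, so y'(x) = sum_{n>=1} n a_n x^(n-1) and y''(x) = sum_{n>=2} n(n-1) a_n x^(n-2).
Substitute into P(x) y'' + Q(x) y' + R(x) y = 0 with P(x) = 1, Q(x) = -x, R(x) = -4, and match powers of x.
Initial conditions: a_0 = -1, a_1 = 1.
Setting the coefficient of each power of x to zero and solving order by order (substituting the coefficients already found):
  x^0: 2 a_2 - 4 a_0 = 0  ->  2 a_2 = 4 a_0 = -4  ->  a_2 = -2
  x^1: 6 a_3 - 5 a_1 = 0  ->  6 a_3 = 5 a_1 = 5  ->  a_3 = 5/6
  x^2: 12 a_4 - 6 a_2 = 0  ->  12 a_4 = 6 a_2 = -12  ->  a_4 = -1
Truncated series: y(x) = -1 + x - 2 x^2 + (5/6) x^3 - x^4 + O(x^5).

a_0 = -1; a_1 = 1; a_2 = -2; a_3 = 5/6; a_4 = -1


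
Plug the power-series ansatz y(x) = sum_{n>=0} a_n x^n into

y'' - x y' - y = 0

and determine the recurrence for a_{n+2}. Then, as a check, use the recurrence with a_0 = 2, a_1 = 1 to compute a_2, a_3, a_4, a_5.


Substitute y = sum_n a_n x^n.
y''(x) has coefficient (n+2)(n+1) a_{n+2} at x^n;
-x y'(x) has coefficient -n a_n at x^n (shift);
-y(x) has coefficient -1 a_n at x^n.
Matching x^n: (n+2)(n+1) a_{n+2} + (-n - 1) a_n = 0.
Thus a_{n+2} = (n + 1) / ((n+1)(n+2)) * a_n.

Check with a_0 = 2, a_1 = 1 (apply the recurrence for n = 0, 1, 2, 3): a_0 = 2, a_1 = 1, a_2 = 1, a_3 = 1/3, a_4 = 1/4, a_5 = 1/15.

a_(n+2) = (n + 1) / ((n+1)(n+2)) * a_n; check: a_0 = 2, a_1 = 1, a_2 = 1, a_3 = 1/3, a_4 = 1/4, a_5 = 1/15


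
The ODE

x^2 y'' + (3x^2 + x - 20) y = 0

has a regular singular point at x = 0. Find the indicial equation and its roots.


Divide by x^2 to reach normal form y'' + P_1(x) y' + P_2(x) y = 0 with P_1(x) = 0 and P_2(x) = 3 + 1/x - 20/x^2.
x = 0 is a singular point because the y-coefficient 3 + 1/x - 20/x^2 has a pole at x = 0.
It is a regular singular point because x P_1(x) = p(x) = 0 and x^2 P_2(x) = q(x) = 3x^2 + x - 20 are polynomials, hence analytic at x = 0.
p(0) = 0,  q(0) = -20.
Indicial equation: r(r-1) + p(0) r + q(0) = 0, i.e. r^2 + (p(0) - 1) r + q(0) = 0, i.e. r^2 - 1 r - 20 = 0.
Discriminant: (-1)^2 - 4(-20) = 81, so r = (1 ± 9)/2.
Solving: r_1 = 5, r_2 = -4.

indicial: r^2 - 1 r - 20 = 0; roots r_1 = 5, r_2 = -4


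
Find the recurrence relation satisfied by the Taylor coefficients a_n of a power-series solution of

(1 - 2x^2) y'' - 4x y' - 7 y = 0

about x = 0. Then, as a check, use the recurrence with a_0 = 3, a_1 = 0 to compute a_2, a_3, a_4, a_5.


Substitute y = sum_n a_n x^n.
(1 - 2 x^2) y'' contributes (n+2)(n+1) a_{n+2} - 2 n(n-1) a_n at x^n.
-4 x y'(x) contributes -4 n a_n at x^n.
-7 y(x) contributes -7 a_n at x^n.
Matching x^n: (n+2)(n+1) a_{n+2} + (-2 n(n-1) - 4 n - 7) a_n = 0.
Thus a_{n+2} = (2 n(n-1) + 4 n + 7) / ((n+1)(n+2)) * a_n.

Check with a_0 = 3, a_1 = 0 (apply the recurrence for n = 0, 1, 2, 3): a_0 = 3, a_1 = 0, a_2 = 21/2, a_3 = 0, a_4 = 133/8, a_5 = 0.

a_(n+2) = (2 n(n-1) + 4 n + 7) / ((n+1)(n+2)) * a_n; check: a_0 = 3, a_1 = 0, a_2 = 21/2, a_3 = 0, a_4 = 133/8, a_5 = 0


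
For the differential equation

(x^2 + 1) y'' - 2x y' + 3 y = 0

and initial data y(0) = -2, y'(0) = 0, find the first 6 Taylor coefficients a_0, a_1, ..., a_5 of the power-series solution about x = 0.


Ansatz: y(x) = sum_{n>=0} a_n x^n, so y'(x) = sum_{n>=1} n a_n x^(n-1) and y''(x) = sum_{n>=2} n(n-1) a_n x^(n-2).
Substitute into P(x) y'' + Q(x) y' + R(x) y = 0 with P(x) = x^2 + 1, Q(x) = -2x, R(x) = 3, and match powers of x.
Initial conditions: a_0 = -2, a_1 = 0.
Setting the coefficient of each power of x to zero and solving order by order (substituting the coefficients already found):
  x^0: 2 a_2 + 3 a_0 = 0  ->  2 a_2 = -3 a_0 = 6  ->  a_2 = 3
  x^1: 6 a_3 + a_1 = 0  ->  6 a_3 = -a_1 = 0  ->  a_3 = 0
  x^2: 12 a_4 + a_2 = 0  ->  12 a_4 = -a_2 = -3  ->  a_4 = -1/4
  x^3: 20 a_5 + 3 a_3 = 0  ->  20 a_5 = -3 a_3 = 0  ->  a_5 = 0
Truncated series: y(x) = -2 + 3 x^2 - (1/4) x^4 + O(x^6).

a_0 = -2; a_1 = 0; a_2 = 3; a_3 = 0; a_4 = -1/4; a_5 = 0


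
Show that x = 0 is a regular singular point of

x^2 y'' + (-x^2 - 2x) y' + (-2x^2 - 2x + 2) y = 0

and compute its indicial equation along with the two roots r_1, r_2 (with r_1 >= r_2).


Divide by x^2 to reach normal form y'' + P_1(x) y' + P_2(x) y = 0 with P_1(x) = -1 - 2/x and P_2(x) = -2 - 2/x + 2/x^2.
x = 0 is a singular point because the y'-coefficient -1 - 2/x has a pole at x = 0 and the y-coefficient -2 - 2/x + 2/x^2 has a pole at x = 0.
It is a regular singular point because x P_1(x) = p(x) = -x - 2 and x^2 P_2(x) = q(x) = -2x^2 - 2x + 2 are polynomials, hence analytic at x = 0.
p(0) = -2,  q(0) = 2.
Indicial equation: r(r-1) + p(0) r + q(0) = 0, i.e. r^2 + (p(0) - 1) r + q(0) = 0, i.e. r^2 - 3 r + 2 = 0.
Discriminant: (-3)^2 - 4(2) = 1, so r = (3 ± 1)/2.
Solving: r_1 = 2, r_2 = 1.

indicial: r^2 - 3 r + 2 = 0; roots r_1 = 2, r_2 = 1


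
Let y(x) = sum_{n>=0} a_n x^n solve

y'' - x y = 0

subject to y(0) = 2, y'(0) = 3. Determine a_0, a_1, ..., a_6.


Ansatz: y(x) = sum_{n>=0} a_n x^n, so y'(x) = sum_{n>=1} n a_n x^(n-1) and y''(x) = sum_{n>=2} n(n-1) a_n x^(n-2).
Substitute into P(x) y'' + Q(x) y' + R(x) y = 0 with P(x) = 1, Q(x) = 0, R(x) = -x, and match powers of x.
Initial conditions: a_0 = 2, a_1 = 3.
Setting the coefficient of each power of x to zero and solving order by order (substituting the coefficients already found):
  x^0: 2 a_2 = 0  ->  a_2 = 0
  x^1: 6 a_3 - a_0 = 0  ->  6 a_3 = a_0 = 2  ->  a_3 = 1/3
  x^2: 12 a_4 - a_1 = 0  ->  12 a_4 = a_1 = 3  ->  a_4 = 1/4
  x^3: 20 a_5 - a_2 = 0  ->  20 a_5 = a_2 = 0  ->  a_5 = 0
  x^4: 30 a_6 - a_3 = 0  ->  30 a_6 = a_3 = 1/3  ->  a_6 = 1/90
Truncated series: y(x) = 2 + 3 x + (1/3) x^3 + (1/4) x^4 + (1/90) x^6 + O(x^7).

a_0 = 2; a_1 = 3; a_2 = 0; a_3 = 1/3; a_4 = 1/4; a_5 = 0; a_6 = 1/90


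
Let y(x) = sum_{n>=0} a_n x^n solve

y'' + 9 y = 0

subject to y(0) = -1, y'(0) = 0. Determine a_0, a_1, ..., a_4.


Ansatz: y(x) = sum_{n>=0} a_n x^n, so y'(x) = sum_{n>=1} n a_n x^(n-1) and y''(x) = sum_{n>=2} n(n-1) a_n x^(n-2).
Substitute into P(x) y'' + Q(x) y' + R(x) y = 0 with P(x) = 1, Q(x) = 0, R(x) = 9, and match powers of x.
Initial conditions: a_0 = -1, a_1 = 0.
Setting the coefficient of each power of x to zero and solving order by order (substituting the coefficients already found):
  x^0: 2 a_2 + 9 a_0 = 0  ->  2 a_2 = -9 a_0 = 9  ->  a_2 = 9/2
  x^1: 6 a_3 + 9 a_1 = 0  ->  6 a_3 = -9 a_1 = 0  ->  a_3 = 0
  x^2: 12 a_4 + 9 a_2 = 0  ->  12 a_4 = -9 a_2 = -81/2  ->  a_4 = -27/8
Truncated series: y(x) = -1 + (9/2) x^2 - (27/8) x^4 + O(x^5).

a_0 = -1; a_1 = 0; a_2 = 9/2; a_3 = 0; a_4 = -27/8


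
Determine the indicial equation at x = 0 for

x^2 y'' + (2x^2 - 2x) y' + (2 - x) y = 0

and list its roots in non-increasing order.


Divide by x^2 to reach normal form y'' + P_1(x) y' + P_2(x) y = 0 with P_1(x) = 2 - 2/x and P_2(x) = -1/x + 2/x^2.
x = 0 is a singular point because the y'-coefficient 2 - 2/x has a pole at x = 0 and the y-coefficient -1/x + 2/x^2 has a pole at x = 0.
It is a regular singular point because x P_1(x) = p(x) = 2x - 2 and x^2 P_2(x) = q(x) = 2 - x are polynomials, hence analytic at x = 0.
p(0) = -2,  q(0) = 2.
Indicial equation: r(r-1) + p(0) r + q(0) = 0, i.e. r^2 + (p(0) - 1) r + q(0) = 0, i.e. r^2 - 3 r + 2 = 0.
Discriminant: (-3)^2 - 4(2) = 1, so r = (3 ± 1)/2.
Solving: r_1 = 2, r_2 = 1.

indicial: r^2 - 3 r + 2 = 0; roots r_1 = 2, r_2 = 1


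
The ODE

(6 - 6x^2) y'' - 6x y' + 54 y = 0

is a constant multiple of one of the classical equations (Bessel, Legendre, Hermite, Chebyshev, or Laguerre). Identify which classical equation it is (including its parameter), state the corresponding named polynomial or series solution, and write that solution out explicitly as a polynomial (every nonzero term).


All three coefficients share the factor 6; dividing through by 6 gives  (1 - x^2) y'' - x y' + 9 y = 0.
This matches the Chebyshev equation (1 - x^2) y'' - x y' + n^2 y = 0 (note the -x y' term, not -2x y') with n^2 = 9, so n = 3; the polynomial solution is T_3(x).
With y = sum_k a_k x^k, matching x^k gives (k+2)(k+1) a_{k+2} = (k^2 - n^2) a_k = (k - 3)(k + 3) a_k. The right side vanishes at k = 3, so the series with the parity of 3 terminates at degree 3.
Standard normalization: leading coefficient of T_n is 2^(n-1), so a_3 = 2^2 = 4. Work downward with a_k = (k+1)(k+2) a_{k+2} / ((k - 3)(k + 3)):
  a_1 = (2)(3)(4) / ((1 - 3)(1 + 3)) = 24/(-8) = -3
Hence T_3(x) = 4 x^3 - 3 x.

T_3(x); series = 4 x^3 - 3 x


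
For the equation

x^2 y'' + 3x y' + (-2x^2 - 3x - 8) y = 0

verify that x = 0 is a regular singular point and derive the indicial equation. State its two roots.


Divide by x^2 to reach normal form y'' + P_1(x) y' + P_2(x) y = 0 with P_1(x) = 3/x and P_2(x) = -2 - 3/x - 8/x^2.
x = 0 is a singular point because the y'-coefficient 3/x has a pole at x = 0 and the y-coefficient -2 - 3/x - 8/x^2 has a pole at x = 0.
It is a regular singular point because x P_1(x) = p(x) = 3 and x^2 P_2(x) = q(x) = -2x^2 - 3x - 8 are polynomials, hence analytic at x = 0.
p(0) = 3,  q(0) = -8.
Indicial equation: r(r-1) + p(0) r + q(0) = 0, i.e. r^2 + (p(0) - 1) r + q(0) = 0, i.e. r^2 + 2 r - 8 = 0.
Discriminant: (2)^2 - 4(-8) = 36, so r = (-2 ± 6)/2.
Solving: r_1 = 2, r_2 = -4.

indicial: r^2 + 2 r - 8 = 0; roots r_1 = 2, r_2 = -4
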